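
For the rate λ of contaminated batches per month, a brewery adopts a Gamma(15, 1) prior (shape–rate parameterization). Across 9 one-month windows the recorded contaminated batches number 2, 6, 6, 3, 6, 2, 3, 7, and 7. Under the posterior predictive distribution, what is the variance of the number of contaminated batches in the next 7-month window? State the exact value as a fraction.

6783/100

Total count: 2 + 6 + 6 + 3 + 6 + 2 + 3 + 7 + 7 = 42.
Total exposure: 9 months.
The Gamma prior is conjugate for the Poisson rate, so λ | data ~ Gamma(15+42, 1+9) = Gamma(57, 10).
The posterior predictive for a window of length T is Negative Binomial with variance T·α'·(β'+T)/β'² = 7·57·17/100 = 6783/100.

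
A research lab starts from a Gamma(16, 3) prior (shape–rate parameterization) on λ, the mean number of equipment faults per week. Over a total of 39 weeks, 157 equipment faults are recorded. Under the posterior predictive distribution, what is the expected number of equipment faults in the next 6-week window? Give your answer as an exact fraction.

Total count 157 over total exposure 39 weeks.
The Gamma prior is conjugate for the Poisson rate, so λ | data ~ Gamma(16+157, 3+39) = Gamma(173, 42).
Predictive mean over a 6-week window = T·E[λ|data] = 6·173/42 = 173/7.

173/7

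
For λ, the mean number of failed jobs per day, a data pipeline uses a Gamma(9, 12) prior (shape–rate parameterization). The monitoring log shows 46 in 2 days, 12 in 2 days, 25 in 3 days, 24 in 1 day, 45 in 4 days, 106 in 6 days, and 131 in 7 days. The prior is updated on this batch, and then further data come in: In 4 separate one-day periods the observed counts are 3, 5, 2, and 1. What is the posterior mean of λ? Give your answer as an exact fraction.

Total count: 46 + 12 + 25 + 24 + 45 + 106 + 131 = 389.
Total exposure: 2 + 2 + 3 + 1 + 4 + 6 + 7 = 25 days.
After the first batch: Gamma(9 + 389, 12 + 25) = Gamma(398, 37).
Total count: 3 + 5 + 2 + 1 = 11.
Total exposure: 4 days.
After the second batch: Gamma(398 + 11, 37 + 4) = Gamma(409, 41).
Posterior mean = α'/β' = 409/41.

409/41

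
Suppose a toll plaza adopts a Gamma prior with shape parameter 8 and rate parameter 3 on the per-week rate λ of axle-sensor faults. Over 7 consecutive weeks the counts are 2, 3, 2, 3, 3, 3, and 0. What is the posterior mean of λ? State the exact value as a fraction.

Total count: 2 + 3 + 2 + 3 + 3 + 3 + 0 = 16.
Total exposure: 7 weeks.
By Gamma–Poisson conjugacy, the posterior is Gamma(α + Σx, β + Σt) = Gamma(8 + 16, 3 + 7) = Gamma(24, 10).
Posterior mean = α'/β' = 24/10 = 12/5.

12/5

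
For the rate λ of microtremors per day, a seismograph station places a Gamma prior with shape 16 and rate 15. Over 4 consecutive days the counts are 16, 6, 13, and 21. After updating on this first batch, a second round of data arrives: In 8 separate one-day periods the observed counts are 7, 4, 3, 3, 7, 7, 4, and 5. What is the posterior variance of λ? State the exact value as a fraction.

112/729

Total count: 16 + 6 + 13 + 21 = 56.
Total exposure: 4 days.
After the first batch: Gamma(16 + 56, 15 + 4) = Gamma(72, 19).
Total count: 7 + 4 + 3 + 3 + 7 + 7 + 4 + 5 = 40.
Total exposure: 8 days.
After the second batch: Gamma(72 + 40, 19 + 8) = Gamma(112, 27).
Posterior variance = α'/β'² = 112/729.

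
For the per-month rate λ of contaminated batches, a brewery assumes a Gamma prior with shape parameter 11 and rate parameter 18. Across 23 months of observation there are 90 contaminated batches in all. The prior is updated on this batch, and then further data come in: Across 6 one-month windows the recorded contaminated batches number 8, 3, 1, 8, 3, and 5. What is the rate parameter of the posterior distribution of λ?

Total count 90 over total exposure 23 months.
After the first batch: Gamma(11 + 90, 18 + 23) = Gamma(101, 41).
Total count: 8 + 3 + 1 + 8 + 3 + 5 = 28.
Total exposure: 6 months.
After the second batch: Gamma(101 + 28, 41 + 6) = Gamma(129, 47).

47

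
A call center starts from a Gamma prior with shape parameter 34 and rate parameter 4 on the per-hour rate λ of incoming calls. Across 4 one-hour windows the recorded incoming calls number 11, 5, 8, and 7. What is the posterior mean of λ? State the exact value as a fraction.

Total count: 11 + 5 + 8 + 7 = 31.
Total exposure: 4 hours.
Posterior: α' = 34 + 31 = 65, β' = 4 + 4 = 8.
Posterior mean = α'/β' = 65/8.

65/8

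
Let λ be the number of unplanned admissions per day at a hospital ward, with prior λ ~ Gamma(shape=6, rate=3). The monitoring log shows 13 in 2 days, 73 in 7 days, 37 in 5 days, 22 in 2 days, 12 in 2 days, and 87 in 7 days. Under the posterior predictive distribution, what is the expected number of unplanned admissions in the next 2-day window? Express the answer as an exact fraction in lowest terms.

125/7

Total count: 13 + 73 + 37 + 22 + 12 + 87 = 244.
Total exposure: 2 + 7 + 5 + 2 + 2 + 7 = 25 days.
By Gamma–Poisson conjugacy, the posterior is Gamma(α + Σx, β + Σt) = Gamma(6 + 244, 3 + 25) = Gamma(250, 28).
Predictive mean over a 2-day window = T·E[λ|data] = 2·250/28 = 125/7.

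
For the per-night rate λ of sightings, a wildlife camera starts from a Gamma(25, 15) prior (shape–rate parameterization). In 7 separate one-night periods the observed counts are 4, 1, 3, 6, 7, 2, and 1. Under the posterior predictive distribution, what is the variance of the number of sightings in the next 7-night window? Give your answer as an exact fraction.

Total count: 4 + 1 + 3 + 6 + 7 + 2 + 1 = 24.
Total exposure: 7 nights.
The Gamma prior is conjugate for the Poisson rate, so λ | data ~ Gamma(25+24, 15+7) = Gamma(49, 22).
The posterior predictive for a window of length T is Negative Binomial with variance T·α'·(β'+T)/β'² = 7·49·29/484 = 9947/484.

9947/484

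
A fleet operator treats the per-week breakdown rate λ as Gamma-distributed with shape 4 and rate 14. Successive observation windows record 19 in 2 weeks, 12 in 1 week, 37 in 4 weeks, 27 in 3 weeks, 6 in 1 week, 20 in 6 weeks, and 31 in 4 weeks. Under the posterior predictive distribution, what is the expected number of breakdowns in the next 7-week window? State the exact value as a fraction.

156/5

Total count: 19 + 12 + 37 + 27 + 6 + 20 + 31 = 152.
Total exposure: 2 + 1 + 4 + 3 + 1 + 6 + 4 = 21 weeks.
The Gamma prior is conjugate for the Poisson rate, so λ | data ~ Gamma(4+152, 14+21) = Gamma(156, 35).
Predictive mean over a 7-week window = T·E[λ|data] = 7·156/35 = 156/5.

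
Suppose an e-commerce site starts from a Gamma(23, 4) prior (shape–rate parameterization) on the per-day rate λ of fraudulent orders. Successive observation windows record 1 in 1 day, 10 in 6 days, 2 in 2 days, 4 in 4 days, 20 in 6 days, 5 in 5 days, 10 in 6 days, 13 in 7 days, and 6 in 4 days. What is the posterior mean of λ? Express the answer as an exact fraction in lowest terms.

Total count: 1 + 10 + 2 + 4 + 20 + 5 + 10 + 13 + 6 = 71.
Total exposure: 1 + 6 + 2 + 4 + 6 + 5 + 6 + 7 + 4 = 41 days.
The Gamma prior is conjugate for the Poisson rate, so λ | data ~ Gamma(23+71, 4+41) = Gamma(94, 45).
Posterior mean = α'/β' = 94/45.

94/45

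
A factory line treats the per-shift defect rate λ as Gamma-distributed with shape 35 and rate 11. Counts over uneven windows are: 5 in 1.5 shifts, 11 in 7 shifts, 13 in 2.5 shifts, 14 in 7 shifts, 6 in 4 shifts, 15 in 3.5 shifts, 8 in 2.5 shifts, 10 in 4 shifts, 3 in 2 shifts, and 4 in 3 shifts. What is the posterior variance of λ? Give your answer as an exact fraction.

Total count: 5 + 11 + 13 + 14 + 6 + 15 + 8 + 10 + 3 + 4 = 89.
Total exposure: 1.5 + 7 + 2.5 + 7 + 4 + 3.5 + 2.5 + 4 + 2 + 3 = 37 shifts.
The Gamma prior is conjugate for the Poisson rate, so λ | data ~ Gamma(35+89, 11+37) = Gamma(124, 48).
Posterior variance = α'/β'² = 124/2304 = 31/576.

31/576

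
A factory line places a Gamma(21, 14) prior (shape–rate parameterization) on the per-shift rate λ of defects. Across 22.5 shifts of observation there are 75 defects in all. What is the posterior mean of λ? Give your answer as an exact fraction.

Total count 75 over total exposure 22.5 shifts.
The Gamma prior is conjugate for the Poisson rate, so λ | data ~ Gamma(21+75, 14+22.5) = Gamma(96, 73/2).
Posterior mean = α'/β' = 96/(73/2) = 192/73.

192/73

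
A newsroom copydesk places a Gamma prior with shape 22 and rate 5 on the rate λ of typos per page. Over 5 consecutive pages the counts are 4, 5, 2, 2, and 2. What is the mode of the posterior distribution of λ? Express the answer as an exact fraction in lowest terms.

Total count: 4 + 5 + 2 + 2 + 2 = 15.
Total exposure: 5 pages.
The Gamma prior is conjugate for the Poisson rate, so λ | data ~ Gamma(22+15, 5+5) = Gamma(37, 10).
Posterior mode = (α'−1)/β' = 36/10 = 18/5.

18/5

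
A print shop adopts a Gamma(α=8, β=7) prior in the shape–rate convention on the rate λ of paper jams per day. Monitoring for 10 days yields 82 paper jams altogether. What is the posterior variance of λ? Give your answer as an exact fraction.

90/289

Total count 82 over total exposure 10 days.
The Gamma prior is conjugate for the Poisson rate, so λ | data ~ Gamma(8+82, 7+10) = Gamma(90, 17).
Posterior variance = α'/β'² = 90/289.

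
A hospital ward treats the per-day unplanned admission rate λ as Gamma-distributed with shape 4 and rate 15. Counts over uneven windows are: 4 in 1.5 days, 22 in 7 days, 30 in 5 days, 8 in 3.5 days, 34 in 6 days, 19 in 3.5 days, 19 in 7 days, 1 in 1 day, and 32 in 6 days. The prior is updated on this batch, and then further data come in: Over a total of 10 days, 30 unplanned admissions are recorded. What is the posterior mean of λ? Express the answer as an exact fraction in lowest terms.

406/131

Total count: 4 + 22 + 30 + 8 + 34 + 19 + 19 + 1 + 32 = 169.
Total exposure: 1.5 + 7 + 5 + 3.5 + 6 + 3.5 + 7 + 1 + 6 = 40.5 days.
After the first batch: Gamma(4 + 169, 15 + 40.5) = Gamma(173, 111/2).
Total count 30 over total exposure 10 days.
After the second batch: Gamma(173 + 30, 111/2 + 10) = Gamma(203, 131/2).
Posterior mean = α'/β' = 203/(131/2) = 406/131.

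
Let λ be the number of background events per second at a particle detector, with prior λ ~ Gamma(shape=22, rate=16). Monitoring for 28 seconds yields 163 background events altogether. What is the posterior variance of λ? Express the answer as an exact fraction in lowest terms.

185/1936

Total count 163 over total exposure 28 seconds.
By Gamma–Poisson conjugacy, the posterior is Gamma(α + Σx, β + Σt) = Gamma(22 + 163, 16 + 28) = Gamma(185, 44).
Posterior variance = α'/β'² = 185/1936.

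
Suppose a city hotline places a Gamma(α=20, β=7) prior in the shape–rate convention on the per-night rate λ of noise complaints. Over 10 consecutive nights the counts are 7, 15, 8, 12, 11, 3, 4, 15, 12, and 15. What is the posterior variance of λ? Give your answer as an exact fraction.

Total count: 7 + 15 + 8 + 12 + 11 + 3 + 4 + 15 + 12 + 15 = 102.
Total exposure: 10 nights.
Posterior: α' = 20 + 102 = 122, β' = 7 + 10 = 17.
Posterior variance = α'/β'² = 122/289.

122/289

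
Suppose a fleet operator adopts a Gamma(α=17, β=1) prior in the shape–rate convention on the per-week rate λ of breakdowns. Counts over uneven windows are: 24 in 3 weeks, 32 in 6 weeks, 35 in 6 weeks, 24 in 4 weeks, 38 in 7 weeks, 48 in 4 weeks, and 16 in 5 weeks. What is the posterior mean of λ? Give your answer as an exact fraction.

Total count: 24 + 32 + 35 + 24 + 38 + 48 + 16 = 217.
Total exposure: 3 + 6 + 6 + 4 + 7 + 4 + 5 = 35 weeks.
Posterior: α' = 17 + 217 = 234, β' = 1 + 35 = 36.
Posterior mean = α'/β' = 234/36 = 13/2.

13/2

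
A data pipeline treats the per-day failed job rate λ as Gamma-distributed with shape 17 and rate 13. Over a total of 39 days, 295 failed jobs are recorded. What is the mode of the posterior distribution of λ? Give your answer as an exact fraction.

311/52

Total count 295 over total exposure 39 days.
Posterior: α' = 17 + 295 = 312, β' = 13 + 39 = 52.
Posterior mode = (α'−1)/β' = 311/52.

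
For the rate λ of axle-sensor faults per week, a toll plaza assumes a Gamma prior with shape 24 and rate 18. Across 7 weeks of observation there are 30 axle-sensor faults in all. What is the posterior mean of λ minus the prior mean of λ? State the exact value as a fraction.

62/75

Total count 30 over total exposure 7 weeks.
The Gamma prior is conjugate for the Poisson rate, so λ | data ~ Gamma(24+30, 18+7) = Gamma(54, 25).
Posterior mean = 54/25 = 54/25; prior mean = 24/18 = 4/3. Difference = 54/25 − 4/3 = 62/75.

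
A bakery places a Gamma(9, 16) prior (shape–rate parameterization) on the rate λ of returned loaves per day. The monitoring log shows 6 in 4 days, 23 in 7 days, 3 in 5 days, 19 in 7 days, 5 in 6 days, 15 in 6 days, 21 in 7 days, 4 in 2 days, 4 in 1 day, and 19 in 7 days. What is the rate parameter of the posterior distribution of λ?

68

Total count: 6 + 23 + 3 + 19 + 5 + 15 + 21 + 4 + 4 + 19 = 119.
Total exposure: 4 + 7 + 5 + 7 + 6 + 6 + 7 + 2 + 1 + 7 = 52 days.
Conjugate update: add total count to the shape and total exposure to the rate, giving Gamma(128, 68).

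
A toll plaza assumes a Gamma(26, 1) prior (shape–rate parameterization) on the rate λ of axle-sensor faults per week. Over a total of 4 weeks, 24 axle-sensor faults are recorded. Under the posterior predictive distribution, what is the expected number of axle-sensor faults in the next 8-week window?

80

Total count 24 over total exposure 4 weeks.
Posterior: α' = 26 + 24 = 50, β' = 1 + 4 = 5.
Predictive mean over an 8-week window = T·E[λ|data] = 8·50/5 = 80.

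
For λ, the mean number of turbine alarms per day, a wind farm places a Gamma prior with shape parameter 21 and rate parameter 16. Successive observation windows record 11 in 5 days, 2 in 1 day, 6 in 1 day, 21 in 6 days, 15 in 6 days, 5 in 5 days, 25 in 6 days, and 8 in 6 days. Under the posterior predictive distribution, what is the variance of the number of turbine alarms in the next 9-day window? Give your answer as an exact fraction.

Total count: 11 + 2 + 6 + 21 + 15 + 5 + 25 + 8 = 93.
Total exposure: 5 + 1 + 1 + 6 + 6 + 5 + 6 + 6 = 36 days.
The Gamma prior is conjugate for the Poisson rate, so λ | data ~ Gamma(21+93, 16+36) = Gamma(114, 52).
The posterior predictive for a window of length T is Negative Binomial with variance T·α'·(β'+T)/β'² = 9·114·61/2704 = 31293/1352.

31293/1352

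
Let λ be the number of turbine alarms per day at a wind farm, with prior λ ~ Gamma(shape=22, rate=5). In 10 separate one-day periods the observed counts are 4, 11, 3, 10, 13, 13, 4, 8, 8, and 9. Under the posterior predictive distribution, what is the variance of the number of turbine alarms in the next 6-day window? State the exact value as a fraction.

294/5

Total count: 4 + 11 + 3 + 10 + 13 + 13 + 4 + 8 + 8 + 9 = 83.
Total exposure: 10 days.
By Gamma–Poisson conjugacy, the posterior is Gamma(α + Σx, β + Σt) = Gamma(22 + 83, 5 + 10) = Gamma(105, 15).
The posterior predictive for a window of length T is Negative Binomial with variance T·α'·(β'+T)/β'² = 6·105·21/225 = 294/5.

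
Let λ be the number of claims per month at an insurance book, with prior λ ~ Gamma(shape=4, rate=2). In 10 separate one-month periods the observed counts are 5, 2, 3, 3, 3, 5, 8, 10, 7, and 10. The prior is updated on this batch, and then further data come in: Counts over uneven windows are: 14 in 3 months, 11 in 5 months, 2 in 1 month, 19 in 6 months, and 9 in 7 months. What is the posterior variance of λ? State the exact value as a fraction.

115/1156

Total count: 5 + 2 + 3 + 3 + 3 + 5 + 8 + 10 + 7 + 10 = 56.
Total exposure: 10 months.
After the first batch: Gamma(4 + 56, 2 + 10) = Gamma(60, 12).
Total count: 14 + 11 + 2 + 19 + 9 = 55.
Total exposure: 3 + 5 + 1 + 6 + 7 = 22 months.
After the second batch: Gamma(60 + 55, 12 + 22) = Gamma(115, 34).
Posterior variance = α'/β'² = 115/1156.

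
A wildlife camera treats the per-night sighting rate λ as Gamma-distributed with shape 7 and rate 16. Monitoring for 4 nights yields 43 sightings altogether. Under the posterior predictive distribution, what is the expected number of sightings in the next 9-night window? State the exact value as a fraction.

45/2

Total count 43 over total exposure 4 nights.
Conjugate update: add total count to the shape and total exposure to the rate, giving Gamma(50, 20).
Predictive mean over a 9-night window = T·E[λ|data] = 9·50/20 = 45/2.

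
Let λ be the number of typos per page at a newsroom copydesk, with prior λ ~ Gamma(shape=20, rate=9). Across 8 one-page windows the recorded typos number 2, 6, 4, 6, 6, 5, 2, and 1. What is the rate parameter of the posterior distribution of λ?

Total count: 2 + 6 + 4 + 6 + 6 + 5 + 2 + 1 = 32.
Total exposure: 8 pages.
Gamma(α, β) with Poisson data over total exposure Σt gives posterior Gamma(α+Σx, β+Σt) = Gamma(52, 17).

17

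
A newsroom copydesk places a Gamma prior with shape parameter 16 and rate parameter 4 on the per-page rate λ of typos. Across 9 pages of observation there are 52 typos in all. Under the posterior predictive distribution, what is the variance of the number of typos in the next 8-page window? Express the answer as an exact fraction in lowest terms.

11424/169

Total count 52 over total exposure 9 pages.
Gamma(α, β) with Poisson data over total exposure Σt gives posterior Gamma(α+Σx, β+Σt) = Gamma(68, 13).
The posterior predictive for a window of length T is Negative Binomial with variance T·α'·(β'+T)/β'² = 8·68·21/169 = 11424/169.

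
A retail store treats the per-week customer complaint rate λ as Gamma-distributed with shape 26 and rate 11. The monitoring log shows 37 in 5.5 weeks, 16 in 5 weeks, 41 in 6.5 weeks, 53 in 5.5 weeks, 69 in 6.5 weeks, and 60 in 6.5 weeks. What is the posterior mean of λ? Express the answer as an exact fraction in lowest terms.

Total count: 37 + 16 + 41 + 53 + 69 + 60 = 276.
Total exposure: 5.5 + 5 + 6.5 + 5.5 + 6.5 + 6.5 = 35.5 weeks.
Posterior: α' = 26 + 276 = 302, β' = 11 + 35.5 = 93/2.
Posterior mean = α'/β' = 302/(93/2) = 604/93.

604/93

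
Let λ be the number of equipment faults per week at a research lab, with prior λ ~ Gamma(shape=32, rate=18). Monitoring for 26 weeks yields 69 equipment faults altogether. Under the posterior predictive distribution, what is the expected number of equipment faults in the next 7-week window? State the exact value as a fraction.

707/44

Total count 69 over total exposure 26 weeks.
Conjugate update: add total count to the shape and total exposure to the rate, giving Gamma(101, 44).
Predictive mean over a 7-week window = T·E[λ|data] = 7·101/44 = 707/44.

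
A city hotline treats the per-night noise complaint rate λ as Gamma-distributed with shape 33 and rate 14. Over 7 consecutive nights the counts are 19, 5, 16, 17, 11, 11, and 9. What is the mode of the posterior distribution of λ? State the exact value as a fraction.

Total count: 19 + 5 + 16 + 17 + 11 + 11 + 9 = 88.
Total exposure: 7 nights.
Posterior: α' = 33 + 88 = 121, β' = 14 + 7 = 21.
Posterior mode = (α'−1)/β' = 120/21 = 40/7.

40/7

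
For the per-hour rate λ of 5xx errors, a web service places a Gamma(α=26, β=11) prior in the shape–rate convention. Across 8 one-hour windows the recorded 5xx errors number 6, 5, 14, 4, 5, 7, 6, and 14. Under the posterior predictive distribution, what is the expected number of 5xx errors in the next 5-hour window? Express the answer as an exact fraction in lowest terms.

435/19

Total count: 6 + 5 + 14 + 4 + 5 + 7 + 6 + 14 = 61.
Total exposure: 8 hours.
Gamma(α, β) with Poisson data over total exposure Σt gives posterior Gamma(α+Σx, β+Σt) = Gamma(87, 19).
Predictive mean over a 5-hour window = T·E[λ|data] = 5·87/19 = 435/19.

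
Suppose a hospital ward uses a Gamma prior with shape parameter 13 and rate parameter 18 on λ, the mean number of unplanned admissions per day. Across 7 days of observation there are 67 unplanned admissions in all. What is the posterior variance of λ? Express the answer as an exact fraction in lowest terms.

Total count 67 over total exposure 7 days.
The Gamma prior is conjugate for the Poisson rate, so λ | data ~ Gamma(13+67, 18+7) = Gamma(80, 25).
Posterior variance = α'/β'² = 80/625 = 16/125.

16/125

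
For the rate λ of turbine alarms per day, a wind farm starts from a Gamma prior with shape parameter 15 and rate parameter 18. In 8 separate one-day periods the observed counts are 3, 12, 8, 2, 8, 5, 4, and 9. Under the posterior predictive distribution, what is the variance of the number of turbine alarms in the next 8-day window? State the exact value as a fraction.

Total count: 3 + 12 + 8 + 2 + 8 + 5 + 4 + 9 = 51.
Total exposure: 8 days.
Gamma(α, β) with Poisson data over total exposure Σt gives posterior Gamma(α+Σx, β+Σt) = Gamma(66, 26).
The posterior predictive for a window of length T is Negative Binomial with variance T·α'·(β'+T)/β'² = 8·66·34/676 = 4488/169.

4488/169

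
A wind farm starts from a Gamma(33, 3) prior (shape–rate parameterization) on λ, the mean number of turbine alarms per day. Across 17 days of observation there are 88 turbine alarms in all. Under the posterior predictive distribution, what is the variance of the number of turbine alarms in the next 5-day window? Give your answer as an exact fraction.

Total count 88 over total exposure 17 days.
By Gamma–Poisson conjugacy, the posterior is Gamma(α + Σx, β + Σt) = Gamma(33 + 88, 3 + 17) = Gamma(121, 20).
The posterior predictive for a window of length T is Negative Binomial with variance T·α'·(β'+T)/β'² = 5·121·25/400 = 605/16.

605/16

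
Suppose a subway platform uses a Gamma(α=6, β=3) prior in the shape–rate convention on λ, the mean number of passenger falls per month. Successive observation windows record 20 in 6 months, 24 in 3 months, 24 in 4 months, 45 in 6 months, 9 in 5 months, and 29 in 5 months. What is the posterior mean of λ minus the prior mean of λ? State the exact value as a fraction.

93/32

Total count: 20 + 24 + 24 + 45 + 9 + 29 = 151.
Total exposure: 6 + 3 + 4 + 6 + 5 + 5 = 29 months.
By Gamma–Poisson conjugacy, the posterior is Gamma(α + Σx, β + Σt) = Gamma(6 + 151, 3 + 29) = Gamma(157, 32).
Posterior mean = 157/32 = 157/32; prior mean = 6/3 = 2. Difference = 157/32 − 2 = 93/32.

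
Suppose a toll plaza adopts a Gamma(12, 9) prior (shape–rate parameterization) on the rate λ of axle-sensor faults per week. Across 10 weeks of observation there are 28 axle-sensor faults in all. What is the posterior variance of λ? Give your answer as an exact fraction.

Total count 28 over total exposure 10 weeks.
By Gamma–Poisson conjugacy, the posterior is Gamma(α + Σx, β + Σt) = Gamma(12 + 28, 9 + 10) = Gamma(40, 19).
Posterior variance = α'/β'² = 40/361.

40/361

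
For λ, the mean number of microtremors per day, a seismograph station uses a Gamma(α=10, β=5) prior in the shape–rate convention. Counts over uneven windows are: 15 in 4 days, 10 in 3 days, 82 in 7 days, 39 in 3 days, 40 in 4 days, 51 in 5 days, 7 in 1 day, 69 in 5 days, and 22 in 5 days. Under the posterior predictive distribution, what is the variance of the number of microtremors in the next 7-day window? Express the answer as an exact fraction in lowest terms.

Total count: 15 + 10 + 82 + 39 + 40 + 51 + 7 + 69 + 22 = 335.
Total exposure: 4 + 3 + 7 + 3 + 4 + 5 + 1 + 5 + 5 = 37 days.
The Gamma prior is conjugate for the Poisson rate, so λ | data ~ Gamma(10+335, 5+37) = Gamma(345, 42).
The posterior predictive for a window of length T is Negative Binomial with variance T·α'·(β'+T)/β'² = 7·345·49/1764 = 805/12.

805/12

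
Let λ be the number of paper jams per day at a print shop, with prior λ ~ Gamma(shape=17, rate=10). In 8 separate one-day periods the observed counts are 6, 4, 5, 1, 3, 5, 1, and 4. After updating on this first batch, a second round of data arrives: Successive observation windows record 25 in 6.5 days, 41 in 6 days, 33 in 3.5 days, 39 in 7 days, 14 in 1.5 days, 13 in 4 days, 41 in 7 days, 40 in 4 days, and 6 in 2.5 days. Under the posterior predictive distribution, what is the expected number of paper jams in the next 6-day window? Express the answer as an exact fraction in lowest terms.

Total count: 6 + 4 + 5 + 1 + 3 + 5 + 1 + 4 = 29.
Total exposure: 8 days.
After the first batch: Gamma(17 + 29, 10 + 8) = Gamma(46, 18).
Total count: 25 + 41 + 33 + 39 + 14 + 13 + 41 + 40 + 6 = 252.
Total exposure: 6.5 + 6 + 3.5 + 7 + 1.5 + 4 + 7 + 4 + 2.5 = 42 days.
After the second batch: Gamma(46 + 252, 18 + 42) = Gamma(298, 60).
Predictive mean over a 6-day window = T·E[λ|data] = 6·298/60 = 149/5.

149/5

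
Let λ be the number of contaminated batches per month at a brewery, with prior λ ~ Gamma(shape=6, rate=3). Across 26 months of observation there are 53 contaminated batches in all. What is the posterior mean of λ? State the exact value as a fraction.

59/29

Total count 53 over total exposure 26 months.
By Gamma–Poisson conjugacy, the posterior is Gamma(α + Σx, β + Σt) = Gamma(6 + 53, 3 + 26) = Gamma(59, 29).
Posterior mean = α'/β' = 59/29.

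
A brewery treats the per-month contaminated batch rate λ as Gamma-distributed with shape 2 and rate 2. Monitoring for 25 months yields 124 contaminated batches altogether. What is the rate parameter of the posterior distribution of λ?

Total count 124 over total exposure 25 months.
By Gamma–Poisson conjugacy, the posterior is Gamma(α + Σx, β + Σt) = Gamma(2 + 124, 2 + 25) = Gamma(126, 27).

27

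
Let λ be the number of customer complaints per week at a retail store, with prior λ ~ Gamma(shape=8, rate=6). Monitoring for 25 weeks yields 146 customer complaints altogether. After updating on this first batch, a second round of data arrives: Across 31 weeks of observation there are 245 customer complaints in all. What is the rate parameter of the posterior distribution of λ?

62

Total count 146 over total exposure 25 weeks.
After the first batch: Gamma(8 + 146, 6 + 25) = Gamma(154, 31).
Total count 245 over total exposure 31 weeks.
After the second batch: Gamma(154 + 245, 31 + 31) = Gamma(399, 62).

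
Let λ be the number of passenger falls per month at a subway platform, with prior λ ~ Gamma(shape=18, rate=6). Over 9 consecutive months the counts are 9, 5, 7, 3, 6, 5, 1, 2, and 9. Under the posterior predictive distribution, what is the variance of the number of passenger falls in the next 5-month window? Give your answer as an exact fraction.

Total count: 9 + 5 + 7 + 3 + 6 + 5 + 1 + 2 + 9 = 47.
Total exposure: 9 months.
Conjugate update: add total count to the shape and total exposure to the rate, giving Gamma(65, 15).
The posterior predictive for a window of length T is Negative Binomial with variance T·α'·(β'+T)/β'² = 5·65·20/225 = 260/9.

260/9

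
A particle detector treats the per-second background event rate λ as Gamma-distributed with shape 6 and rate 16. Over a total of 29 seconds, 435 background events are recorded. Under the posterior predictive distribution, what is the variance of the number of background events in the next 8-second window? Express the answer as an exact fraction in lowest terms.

20776/225

Total count 435 over total exposure 29 seconds.
Gamma(α, β) with Poisson data over total exposure Σt gives posterior Gamma(α+Σx, β+Σt) = Gamma(441, 45).
The posterior predictive for a window of length T is Negative Binomial with variance T·α'·(β'+T)/β'² = 8·441·53/2025 = 20776/225.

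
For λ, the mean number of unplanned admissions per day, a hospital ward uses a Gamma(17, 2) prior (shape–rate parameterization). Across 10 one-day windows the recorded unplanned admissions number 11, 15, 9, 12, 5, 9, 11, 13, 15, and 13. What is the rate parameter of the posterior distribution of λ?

12

Total count: 11 + 15 + 9 + 12 + 5 + 9 + 11 + 13 + 15 + 13 = 113.
Total exposure: 10 days.
Conjugate update: add total count to the shape and total exposure to the rate, giving Gamma(130, 12).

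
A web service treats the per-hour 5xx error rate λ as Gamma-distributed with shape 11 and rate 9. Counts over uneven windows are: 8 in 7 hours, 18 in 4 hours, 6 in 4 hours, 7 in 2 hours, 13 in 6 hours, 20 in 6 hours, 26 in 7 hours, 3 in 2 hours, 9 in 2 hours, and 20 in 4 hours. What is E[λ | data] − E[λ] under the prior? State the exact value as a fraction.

Total count: 8 + 18 + 6 + 7 + 13 + 20 + 26 + 3 + 9 + 20 = 130.
Total exposure: 7 + 4 + 4 + 2 + 6 + 6 + 7 + 2 + 2 + 4 = 44 hours.
Conjugate update: add total count to the shape and total exposure to the rate, giving Gamma(141, 53).
Posterior mean = 141/53 = 141/53; prior mean = 11/9 = 11/9. Difference = 141/53 − 11/9 = 686/477.

686/477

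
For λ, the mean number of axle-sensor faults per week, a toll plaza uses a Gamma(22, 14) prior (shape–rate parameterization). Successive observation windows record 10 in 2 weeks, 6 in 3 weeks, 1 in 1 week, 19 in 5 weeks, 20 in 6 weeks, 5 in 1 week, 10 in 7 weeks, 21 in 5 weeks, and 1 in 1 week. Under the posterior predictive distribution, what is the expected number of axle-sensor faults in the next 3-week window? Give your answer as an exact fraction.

23/3

Total count: 10 + 6 + 1 + 19 + 20 + 5 + 10 + 21 + 1 = 93.
Total exposure: 2 + 3 + 1 + 5 + 6 + 1 + 7 + 5 + 1 = 31 weeks.
The Gamma prior is conjugate for the Poisson rate, so λ | data ~ Gamma(22+93, 14+31) = Gamma(115, 45).
Predictive mean over a 3-week window = T·E[λ|data] = 3·115/45 = 23/3.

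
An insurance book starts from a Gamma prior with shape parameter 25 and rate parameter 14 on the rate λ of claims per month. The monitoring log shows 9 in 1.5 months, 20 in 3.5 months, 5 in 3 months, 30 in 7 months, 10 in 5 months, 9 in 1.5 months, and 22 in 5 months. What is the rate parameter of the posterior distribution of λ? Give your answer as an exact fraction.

81/2

Total count: 9 + 20 + 5 + 30 + 10 + 9 + 22 = 105.
Total exposure: 1.5 + 3.5 + 3 + 7 + 5 + 1.5 + 5 = 26.5 months.
Conjugate update: add total count to the shape and total exposure to the rate, giving Gamma(130, 81/2).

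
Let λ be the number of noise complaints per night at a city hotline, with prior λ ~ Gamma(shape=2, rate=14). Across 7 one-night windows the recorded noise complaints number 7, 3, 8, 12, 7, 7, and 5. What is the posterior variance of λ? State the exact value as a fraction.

17/147

Total count: 7 + 3 + 8 + 12 + 7 + 7 + 5 = 49.
Total exposure: 7 nights.
Gamma(α, β) with Poisson data over total exposure Σt gives posterior Gamma(α+Σx, β+Σt) = Gamma(51, 21).
Posterior variance = α'/β'² = 51/441 = 17/147.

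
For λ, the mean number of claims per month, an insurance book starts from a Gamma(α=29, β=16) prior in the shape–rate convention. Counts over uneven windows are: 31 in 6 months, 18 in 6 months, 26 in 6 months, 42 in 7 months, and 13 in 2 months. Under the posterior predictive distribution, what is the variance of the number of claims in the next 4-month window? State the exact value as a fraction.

29892/1849

Total count: 31 + 18 + 26 + 42 + 13 = 130.
Total exposure: 6 + 6 + 6 + 7 + 2 = 27 months.
Conjugate update: add total count to the shape and total exposure to the rate, giving Gamma(159, 43).
The posterior predictive for a window of length T is Negative Binomial with variance T·α'·(β'+T)/β'² = 4·159·47/1849 = 29892/1849.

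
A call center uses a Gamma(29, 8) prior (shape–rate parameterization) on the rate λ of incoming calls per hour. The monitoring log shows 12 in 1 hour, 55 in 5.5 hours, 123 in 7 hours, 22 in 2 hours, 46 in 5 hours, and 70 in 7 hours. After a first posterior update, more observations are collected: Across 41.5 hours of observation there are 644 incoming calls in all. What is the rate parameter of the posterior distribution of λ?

Total count: 12 + 55 + 123 + 22 + 46 + 70 = 328.
Total exposure: 1 + 5.5 + 7 + 2 + 5 + 7 = 27.5 hours.
After the first batch: Gamma(29 + 328, 8 + 27.5) = Gamma(357, 71/2).
Total count 644 over total exposure 41.5 hours.
After the second batch: Gamma(357 + 644, 71/2 + 41.5) = Gamma(1001, 77).

77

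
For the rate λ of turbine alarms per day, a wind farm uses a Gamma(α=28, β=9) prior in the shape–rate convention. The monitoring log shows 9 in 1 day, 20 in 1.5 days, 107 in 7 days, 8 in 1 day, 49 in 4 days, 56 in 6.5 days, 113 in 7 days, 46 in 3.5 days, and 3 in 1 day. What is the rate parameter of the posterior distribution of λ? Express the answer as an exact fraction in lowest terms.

83/2

Total count: 9 + 20 + 107 + 8 + 49 + 56 + 113 + 46 + 3 = 411.
Total exposure: 1 + 1.5 + 7 + 1 + 4 + 6.5 + 7 + 3.5 + 1 = 32.5 days.
Conjugate update: add total count to the shape and total exposure to the rate, giving Gamma(439, 83/2).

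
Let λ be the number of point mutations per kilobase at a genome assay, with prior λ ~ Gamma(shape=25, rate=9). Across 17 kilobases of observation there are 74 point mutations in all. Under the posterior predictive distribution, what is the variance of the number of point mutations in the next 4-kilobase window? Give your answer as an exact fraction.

2970/169

Total count 74 over total exposure 17 kilobases.
Conjugate update: add total count to the shape and total exposure to the rate, giving Gamma(99, 26).
The posterior predictive for a window of length T is Negative Binomial with variance T·α'·(β'+T)/β'² = 4·99·30/676 = 2970/169.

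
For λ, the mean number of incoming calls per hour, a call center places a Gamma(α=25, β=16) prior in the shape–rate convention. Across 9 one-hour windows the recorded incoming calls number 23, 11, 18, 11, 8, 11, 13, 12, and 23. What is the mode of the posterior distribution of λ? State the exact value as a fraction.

154/25

Total count: 23 + 11 + 18 + 11 + 8 + 11 + 13 + 12 + 23 = 130.
Total exposure: 9 hours.
Posterior: α' = 25 + 130 = 155, β' = 16 + 9 = 25.
Posterior mode = (α'−1)/β' = 154/25.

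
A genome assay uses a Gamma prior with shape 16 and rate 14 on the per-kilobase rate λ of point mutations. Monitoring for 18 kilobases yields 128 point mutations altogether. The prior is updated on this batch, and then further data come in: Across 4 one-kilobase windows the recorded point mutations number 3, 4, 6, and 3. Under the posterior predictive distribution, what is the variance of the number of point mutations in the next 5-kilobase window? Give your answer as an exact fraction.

2050/81

Total count 128 over total exposure 18 kilobases.
After the first batch: Gamma(16 + 128, 14 + 18) = Gamma(144, 32).
Total count: 3 + 4 + 6 + 3 = 16.
Total exposure: 4 kilobases.
After the second batch: Gamma(144 + 16, 32 + 4) = Gamma(160, 36).
The posterior predictive for a window of length T is Negative Binomial with variance T·α'·(β'+T)/β'² = 5·160·41/1296 = 2050/81.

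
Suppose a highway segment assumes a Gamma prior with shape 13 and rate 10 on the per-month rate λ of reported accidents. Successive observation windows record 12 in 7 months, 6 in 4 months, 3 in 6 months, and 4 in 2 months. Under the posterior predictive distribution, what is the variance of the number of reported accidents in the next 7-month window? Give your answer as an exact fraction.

9576/841

Total count: 12 + 6 + 3 + 4 = 25.
Total exposure: 7 + 4 + 6 + 2 = 19 months.
The Gamma prior is conjugate for the Poisson rate, so λ | data ~ Gamma(13+25, 10+19) = Gamma(38, 29).
The posterior predictive for a window of length T is Negative Binomial with variance T·α'·(β'+T)/β'² = 7·38·36/841 = 9576/841.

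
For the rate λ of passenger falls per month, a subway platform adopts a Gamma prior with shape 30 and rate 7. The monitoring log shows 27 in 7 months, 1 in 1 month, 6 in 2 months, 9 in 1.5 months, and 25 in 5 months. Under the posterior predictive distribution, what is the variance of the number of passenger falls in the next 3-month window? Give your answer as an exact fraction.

Total count: 27 + 1 + 6 + 9 + 25 = 68.
Total exposure: 7 + 1 + 2 + 1.5 + 5 = 16.5 months.
Gamma(α, β) with Poisson data over total exposure Σt gives posterior Gamma(α+Σx, β+Σt) = Gamma(98, 47/2).
The posterior predictive for a window of length T is Negative Binomial with variance T·α'·(β'+T)/β'² = 3·98·(53/2)/(2209/4) = 31164/2209.

31164/2209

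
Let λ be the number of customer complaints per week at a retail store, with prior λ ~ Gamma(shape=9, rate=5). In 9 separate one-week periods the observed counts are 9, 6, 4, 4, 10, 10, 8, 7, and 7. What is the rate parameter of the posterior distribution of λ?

14

Total count: 9 + 6 + 4 + 4 + 10 + 10 + 8 + 7 + 7 = 65.
Total exposure: 9 weeks.
Conjugate update: add total count to the shape and total exposure to the rate, giving Gamma(74, 14).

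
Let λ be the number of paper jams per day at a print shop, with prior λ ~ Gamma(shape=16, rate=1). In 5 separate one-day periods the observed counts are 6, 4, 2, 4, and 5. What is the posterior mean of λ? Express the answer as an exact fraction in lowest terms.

37/6

Total count: 6 + 4 + 2 + 4 + 5 = 21.
Total exposure: 5 days.
The Gamma prior is conjugate for the Poisson rate, so λ | data ~ Gamma(16+21, 1+5) = Gamma(37, 6).
Posterior mean = α'/β' = 37/6.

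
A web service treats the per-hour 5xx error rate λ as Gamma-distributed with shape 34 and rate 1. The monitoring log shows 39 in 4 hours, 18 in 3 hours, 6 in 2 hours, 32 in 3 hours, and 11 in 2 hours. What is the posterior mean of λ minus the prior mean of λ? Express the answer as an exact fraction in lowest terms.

-74/3

Total count: 39 + 18 + 6 + 32 + 11 = 106.
Total exposure: 4 + 3 + 2 + 3 + 2 = 14 hours.
Gamma(α, β) with Poisson data over total exposure Σt gives posterior Gamma(α+Σx, β+Σt) = Gamma(140, 15).
Posterior mean = 140/15 = 28/3; prior mean = 34/1 = 34. Difference = 28/3 − 34 = -74/3.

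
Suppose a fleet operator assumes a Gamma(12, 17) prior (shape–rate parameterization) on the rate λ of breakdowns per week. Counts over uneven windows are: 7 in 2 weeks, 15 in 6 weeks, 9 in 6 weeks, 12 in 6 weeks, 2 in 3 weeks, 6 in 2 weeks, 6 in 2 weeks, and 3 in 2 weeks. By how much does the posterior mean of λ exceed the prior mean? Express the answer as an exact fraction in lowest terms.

Total count: 7 + 15 + 9 + 12 + 2 + 6 + 6 + 3 = 60.
Total exposure: 2 + 6 + 6 + 6 + 3 + 2 + 2 + 2 = 29 weeks.
By Gamma–Poisson conjugacy, the posterior is Gamma(α + Σx, β + Σt) = Gamma(12 + 60, 17 + 29) = Gamma(72, 46).
Posterior mean = 72/46 = 36/23; prior mean = 12/17 = 12/17. Difference = 36/23 − 12/17 = 336/391.

336/391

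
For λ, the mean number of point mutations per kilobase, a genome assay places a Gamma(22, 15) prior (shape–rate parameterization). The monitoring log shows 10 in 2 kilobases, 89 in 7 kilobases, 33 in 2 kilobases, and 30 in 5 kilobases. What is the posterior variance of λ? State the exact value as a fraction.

184/961

Total count: 10 + 89 + 33 + 30 = 162.
Total exposure: 2 + 7 + 2 + 5 = 16 kilobases.
Posterior: α' = 22 + 162 = 184, β' = 15 + 16 = 31.
Posterior variance = α'/β'² = 184/961.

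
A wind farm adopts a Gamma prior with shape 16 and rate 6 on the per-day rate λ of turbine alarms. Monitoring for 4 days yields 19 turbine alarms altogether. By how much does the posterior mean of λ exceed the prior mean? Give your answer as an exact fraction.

5/6

Total count 19 over total exposure 4 days.
Conjugate update: add total count to the shape and total exposure to the rate, giving Gamma(35, 10).
Posterior mean = 35/10 = 7/2; prior mean = 16/6 = 8/3. Difference = 7/2 − 8/3 = 5/6.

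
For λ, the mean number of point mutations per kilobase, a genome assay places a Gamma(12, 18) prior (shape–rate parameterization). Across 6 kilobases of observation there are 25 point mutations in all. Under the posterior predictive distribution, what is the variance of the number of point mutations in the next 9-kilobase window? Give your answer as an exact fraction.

Total count 25 over total exposure 6 kilobases.
Posterior: α' = 12 + 25 = 37, β' = 18 + 6 = 24.
The posterior predictive for a window of length T is Negative Binomial with variance T·α'·(β'+T)/β'² = 9·37·33/576 = 1221/64.

1221/64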